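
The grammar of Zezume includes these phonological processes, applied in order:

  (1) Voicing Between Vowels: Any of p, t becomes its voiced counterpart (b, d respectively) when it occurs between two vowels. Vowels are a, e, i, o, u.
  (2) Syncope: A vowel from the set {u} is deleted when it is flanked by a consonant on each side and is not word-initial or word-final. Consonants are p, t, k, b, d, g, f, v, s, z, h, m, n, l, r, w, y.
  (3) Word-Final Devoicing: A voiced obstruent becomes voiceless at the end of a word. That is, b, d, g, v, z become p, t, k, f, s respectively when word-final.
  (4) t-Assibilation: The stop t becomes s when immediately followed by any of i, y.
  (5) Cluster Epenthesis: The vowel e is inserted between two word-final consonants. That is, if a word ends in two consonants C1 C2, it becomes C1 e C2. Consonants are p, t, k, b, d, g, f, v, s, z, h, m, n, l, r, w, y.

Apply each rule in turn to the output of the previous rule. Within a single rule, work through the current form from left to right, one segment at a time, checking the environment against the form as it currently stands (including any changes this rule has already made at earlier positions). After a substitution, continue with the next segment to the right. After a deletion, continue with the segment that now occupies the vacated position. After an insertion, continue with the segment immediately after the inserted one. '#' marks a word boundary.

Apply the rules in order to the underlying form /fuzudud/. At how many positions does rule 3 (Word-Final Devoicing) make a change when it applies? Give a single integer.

(1) Voicing Between Vowels: no change — [fuzudud]
(2) Syncope: [fuzudud] → [fzdd]
(3) Word-Final Devoicing: [fzdd] → [fzdt]
(4) t-Assibilation: no change — [fzdt]
(5) Cluster Epenthesis: [fzdt] → [fzdet]
Rule 3 changed 1 position(s).

1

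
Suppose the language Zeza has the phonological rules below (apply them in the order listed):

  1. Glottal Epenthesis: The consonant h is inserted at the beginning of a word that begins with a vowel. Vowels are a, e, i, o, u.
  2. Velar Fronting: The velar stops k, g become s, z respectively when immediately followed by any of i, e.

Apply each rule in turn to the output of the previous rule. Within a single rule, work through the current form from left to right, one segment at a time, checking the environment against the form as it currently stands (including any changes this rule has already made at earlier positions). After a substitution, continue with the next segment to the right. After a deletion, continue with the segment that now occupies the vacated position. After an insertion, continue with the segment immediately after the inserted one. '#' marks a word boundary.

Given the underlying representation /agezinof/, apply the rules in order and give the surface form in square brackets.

[hazezinof]

1 Glottal Epenthesis: [agezinof] → [hagezinof]
2 Velar Fronting: [hagezinof] → [hazezinof]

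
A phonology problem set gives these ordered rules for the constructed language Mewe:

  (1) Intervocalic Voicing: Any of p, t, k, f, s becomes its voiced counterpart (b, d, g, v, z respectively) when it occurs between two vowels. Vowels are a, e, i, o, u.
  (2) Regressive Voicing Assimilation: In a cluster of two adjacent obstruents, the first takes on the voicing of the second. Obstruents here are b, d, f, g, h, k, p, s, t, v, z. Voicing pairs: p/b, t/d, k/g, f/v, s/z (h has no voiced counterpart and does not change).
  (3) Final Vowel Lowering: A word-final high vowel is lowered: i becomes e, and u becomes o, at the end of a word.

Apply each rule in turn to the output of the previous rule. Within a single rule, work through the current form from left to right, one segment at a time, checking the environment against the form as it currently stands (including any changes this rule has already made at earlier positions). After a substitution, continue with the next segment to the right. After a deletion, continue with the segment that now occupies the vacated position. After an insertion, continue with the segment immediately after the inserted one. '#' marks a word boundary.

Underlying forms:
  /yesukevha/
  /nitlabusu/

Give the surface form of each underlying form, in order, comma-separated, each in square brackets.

[yezugefha], [nitlabuzo]

/yesukevha/:
  (1) Intervocalic Voicing: [yesukevha] → [yezugevha]
  (2) Regressive Voicing Assimilation: [yezugevha] → [yezugefha]
  (3) Final Vowel Lowering: no change — [yezugefha]
/nitlabusu/:
  (1) Intervocalic Voicing: [nitlabusu] → [nitlabuzu]
  (2) Regressive Voicing Assimilation: no change — [nitlabuzu]
  (3) Final Vowel Lowering: [nitlabuzu] → [nitlabuzo]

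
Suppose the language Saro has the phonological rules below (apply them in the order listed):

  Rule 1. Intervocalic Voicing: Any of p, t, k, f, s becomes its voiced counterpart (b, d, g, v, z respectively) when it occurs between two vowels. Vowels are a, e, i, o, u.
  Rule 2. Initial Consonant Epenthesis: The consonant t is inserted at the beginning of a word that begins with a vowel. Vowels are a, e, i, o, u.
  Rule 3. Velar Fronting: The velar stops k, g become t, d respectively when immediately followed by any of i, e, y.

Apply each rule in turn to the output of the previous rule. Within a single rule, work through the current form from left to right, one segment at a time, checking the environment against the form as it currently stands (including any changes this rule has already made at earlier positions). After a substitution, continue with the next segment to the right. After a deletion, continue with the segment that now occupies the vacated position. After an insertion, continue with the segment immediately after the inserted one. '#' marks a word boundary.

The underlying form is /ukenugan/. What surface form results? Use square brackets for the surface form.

[tudenugan]

Rule 1 Intervocalic Voicing: [ukenugan] → [ugenugan]
Rule 2 Initial Consonant Epenthesis: [ugenugan] → [tugenugan]
Rule 3 Velar Fronting: [tugenugan] → [tudenugan]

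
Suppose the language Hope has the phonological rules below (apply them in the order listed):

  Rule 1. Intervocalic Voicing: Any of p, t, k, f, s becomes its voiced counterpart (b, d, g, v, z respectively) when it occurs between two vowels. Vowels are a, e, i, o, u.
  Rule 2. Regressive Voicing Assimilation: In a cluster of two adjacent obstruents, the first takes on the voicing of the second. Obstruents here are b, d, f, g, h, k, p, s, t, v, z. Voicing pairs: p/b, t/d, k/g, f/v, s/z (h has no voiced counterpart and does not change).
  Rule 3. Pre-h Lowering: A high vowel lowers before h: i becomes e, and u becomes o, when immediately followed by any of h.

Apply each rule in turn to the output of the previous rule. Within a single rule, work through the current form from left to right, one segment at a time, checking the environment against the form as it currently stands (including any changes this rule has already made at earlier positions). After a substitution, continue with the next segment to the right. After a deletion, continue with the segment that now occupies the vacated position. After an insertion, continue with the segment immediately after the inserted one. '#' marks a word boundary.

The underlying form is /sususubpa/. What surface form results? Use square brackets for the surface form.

Rule 1 Intervocalic Voicing: [sususubpa] → [suzuzubpa]
Rule 2 Regressive Voicing Assimilation: [suzuzubpa] → [suzuzuppa]
Rule 3 Pre-h Lowering: no change — [suzuzuppa]

[suzuzuppa]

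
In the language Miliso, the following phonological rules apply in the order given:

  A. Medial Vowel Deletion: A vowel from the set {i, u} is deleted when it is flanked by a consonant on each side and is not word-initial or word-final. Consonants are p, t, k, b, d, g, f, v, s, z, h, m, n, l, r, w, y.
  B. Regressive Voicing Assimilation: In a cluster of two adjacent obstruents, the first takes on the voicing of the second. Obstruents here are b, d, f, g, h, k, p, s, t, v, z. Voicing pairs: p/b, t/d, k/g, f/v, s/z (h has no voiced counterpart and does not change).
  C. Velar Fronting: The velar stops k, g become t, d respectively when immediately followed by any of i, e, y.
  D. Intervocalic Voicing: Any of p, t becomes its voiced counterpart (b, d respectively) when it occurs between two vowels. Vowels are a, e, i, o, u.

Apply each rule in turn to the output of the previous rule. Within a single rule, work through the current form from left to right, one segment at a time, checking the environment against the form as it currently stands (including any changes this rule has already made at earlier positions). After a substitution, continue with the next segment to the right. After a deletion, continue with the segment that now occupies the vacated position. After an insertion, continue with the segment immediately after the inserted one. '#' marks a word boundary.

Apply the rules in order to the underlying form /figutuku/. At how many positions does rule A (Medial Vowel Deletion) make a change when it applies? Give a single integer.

3

A Medial Vowel Deletion: [figutuku] → [fgtku]
B Regressive Voicing Assimilation: [fgtku] → [vktku]
C Velar Fronting: no change — [vktku]
D Intervocalic Voicing: no change — [vktku]
Rule A changed 3 position(s).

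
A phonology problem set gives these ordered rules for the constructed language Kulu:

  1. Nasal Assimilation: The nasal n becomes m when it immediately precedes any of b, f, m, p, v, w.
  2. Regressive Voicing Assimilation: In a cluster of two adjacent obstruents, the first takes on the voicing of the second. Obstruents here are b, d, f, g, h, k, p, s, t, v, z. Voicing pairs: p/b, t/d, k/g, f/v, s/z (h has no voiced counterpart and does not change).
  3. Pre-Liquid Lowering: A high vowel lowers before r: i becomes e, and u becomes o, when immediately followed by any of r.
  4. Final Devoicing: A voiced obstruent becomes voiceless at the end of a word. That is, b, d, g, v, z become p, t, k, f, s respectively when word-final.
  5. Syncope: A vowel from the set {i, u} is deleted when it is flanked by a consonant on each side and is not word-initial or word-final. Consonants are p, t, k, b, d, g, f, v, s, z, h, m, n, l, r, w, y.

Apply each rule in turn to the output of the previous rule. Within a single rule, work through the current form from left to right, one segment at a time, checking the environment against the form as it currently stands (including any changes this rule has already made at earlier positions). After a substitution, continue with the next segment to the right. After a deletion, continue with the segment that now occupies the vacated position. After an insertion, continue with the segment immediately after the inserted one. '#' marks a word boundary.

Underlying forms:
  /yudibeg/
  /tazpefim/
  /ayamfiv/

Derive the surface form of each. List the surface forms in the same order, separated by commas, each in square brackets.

[ydbek], [taspefm], [ayamff]

/yudibeg/:
  1 Nasal Assimilation: no change — [yudibeg]
  2 Regressive Voicing Assimilation: no change — [yudibeg]
  3 Pre-Liquid Lowering: no change — [yudibeg]
  4 Final Devoicing: [yudibeg] → [yudibek]
  5 Syncope: [yudibek] → [ydbek]
/tazpefim/:
  1 Nasal Assimilation: no change — [tazpefim]
  2 Regressive Voicing Assimilation: [tazpefim] → [taspefim]
  3 Pre-Liquid Lowering: no change — [taspefim]
  4 Final Devoicing: no change — [taspefim]
  5 Syncope: [taspefim] → [taspefm]
/ayamfiv/:
  1 Nasal Assimilation: no change — [ayamfiv]
  2 Regressive Voicing Assimilation: no change — [ayamfiv]
  3 Pre-Liquid Lowering: no change — [ayamfiv]
  4 Final Devoicing: [ayamfiv] → [ayamfif]
  5 Syncope: [ayamfif] → [ayamff]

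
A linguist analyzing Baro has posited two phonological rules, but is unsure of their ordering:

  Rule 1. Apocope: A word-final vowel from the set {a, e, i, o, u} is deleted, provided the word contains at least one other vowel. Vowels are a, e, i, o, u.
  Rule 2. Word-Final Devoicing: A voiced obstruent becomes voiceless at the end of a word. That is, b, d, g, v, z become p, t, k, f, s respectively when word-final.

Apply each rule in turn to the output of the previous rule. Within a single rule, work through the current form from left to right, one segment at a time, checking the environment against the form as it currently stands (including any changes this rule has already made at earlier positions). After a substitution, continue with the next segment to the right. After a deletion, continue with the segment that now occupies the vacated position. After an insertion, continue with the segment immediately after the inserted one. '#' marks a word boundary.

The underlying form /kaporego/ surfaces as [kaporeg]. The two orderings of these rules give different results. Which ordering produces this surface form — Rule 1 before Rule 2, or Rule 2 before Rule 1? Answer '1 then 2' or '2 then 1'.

Order 1 then 2:
  1 Apocope: [kaporego] → [kaporeg]
  2 Word-Final Devoicing: [kaporeg] → [kaporek]
  result: [kaporek]
Order 2 then 1:
  2 Word-Final Devoicing: no change — [kaporego]
  1 Apocope: [kaporego] → [kaporeg]
  result: [kaporeg]

2 then 1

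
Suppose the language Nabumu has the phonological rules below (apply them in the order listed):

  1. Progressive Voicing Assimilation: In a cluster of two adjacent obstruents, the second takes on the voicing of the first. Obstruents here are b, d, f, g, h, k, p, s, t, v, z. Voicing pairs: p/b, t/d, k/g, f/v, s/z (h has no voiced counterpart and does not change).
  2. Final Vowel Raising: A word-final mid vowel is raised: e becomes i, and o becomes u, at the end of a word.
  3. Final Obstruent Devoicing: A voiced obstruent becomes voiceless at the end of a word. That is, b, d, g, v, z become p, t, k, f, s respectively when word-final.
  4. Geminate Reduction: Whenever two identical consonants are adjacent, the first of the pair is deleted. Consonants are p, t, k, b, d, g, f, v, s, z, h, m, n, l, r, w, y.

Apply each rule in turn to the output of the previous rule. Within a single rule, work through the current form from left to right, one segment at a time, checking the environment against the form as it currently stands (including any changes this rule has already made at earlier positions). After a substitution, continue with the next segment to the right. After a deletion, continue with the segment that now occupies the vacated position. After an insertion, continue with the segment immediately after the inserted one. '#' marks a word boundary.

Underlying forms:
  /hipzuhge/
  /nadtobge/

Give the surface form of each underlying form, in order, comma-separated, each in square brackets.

/hipzuhge/:
  1 Progressive Voicing Assimilation: [hipzuhge] → [hipsuhke]
  2 Final Vowel Raising: [hipsuhke] → [hipsuhki]
  3 Final Obstruent Devoicing: no change — [hipsuhki]
  4 Geminate Reduction: no change — [hipsuhki]
/nadtobge/:
  1 Progressive Voicing Assimilation: [nadtobge] → [naddobge]
  2 Final Vowel Raising: [naddobge] → [naddobgi]
  3 Final Obstruent Devoicing: no change — [naddobgi]
  4 Geminate Reduction: [naddobgi] → [nadobgi]

[hipsuhki], [nadobgi]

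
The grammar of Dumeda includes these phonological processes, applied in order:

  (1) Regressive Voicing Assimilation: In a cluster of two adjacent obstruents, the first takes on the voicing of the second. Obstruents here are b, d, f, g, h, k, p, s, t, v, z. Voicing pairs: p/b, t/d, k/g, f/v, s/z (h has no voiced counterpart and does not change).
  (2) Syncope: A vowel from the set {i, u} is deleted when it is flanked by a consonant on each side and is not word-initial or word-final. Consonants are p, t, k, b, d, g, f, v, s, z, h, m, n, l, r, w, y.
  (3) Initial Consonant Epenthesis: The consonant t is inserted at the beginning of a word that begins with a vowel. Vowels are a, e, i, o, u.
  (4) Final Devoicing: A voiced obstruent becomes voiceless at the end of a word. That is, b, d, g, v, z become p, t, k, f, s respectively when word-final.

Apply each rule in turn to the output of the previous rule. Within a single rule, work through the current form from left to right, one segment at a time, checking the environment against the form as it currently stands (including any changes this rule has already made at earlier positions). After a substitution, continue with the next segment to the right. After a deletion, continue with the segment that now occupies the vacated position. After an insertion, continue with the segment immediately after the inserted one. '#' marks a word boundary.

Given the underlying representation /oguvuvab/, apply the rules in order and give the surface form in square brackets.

(1) Regressive Voicing Assimilation: no change — [oguvuvab]
(2) Syncope: [oguvuvab] → [ogvvab]
(3) Initial Consonant Epenthesis: [ogvvab] → [togvvab]
(4) Final Devoicing: [togvvab] → [togvvap]

[togvvap]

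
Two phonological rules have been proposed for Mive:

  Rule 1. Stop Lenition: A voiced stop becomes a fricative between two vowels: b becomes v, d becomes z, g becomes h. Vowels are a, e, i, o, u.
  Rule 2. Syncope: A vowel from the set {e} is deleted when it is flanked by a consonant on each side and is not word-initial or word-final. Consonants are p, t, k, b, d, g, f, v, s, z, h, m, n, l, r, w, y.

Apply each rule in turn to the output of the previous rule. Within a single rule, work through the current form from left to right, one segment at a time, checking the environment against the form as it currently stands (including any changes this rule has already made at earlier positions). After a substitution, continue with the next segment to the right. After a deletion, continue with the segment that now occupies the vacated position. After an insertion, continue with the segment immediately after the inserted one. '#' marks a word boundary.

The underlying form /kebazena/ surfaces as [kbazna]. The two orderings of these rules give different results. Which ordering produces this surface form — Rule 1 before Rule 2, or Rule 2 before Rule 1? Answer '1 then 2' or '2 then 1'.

Order 1 then 2:
  1 Stop Lenition: [kebazena] → [kevazena]
  2 Syncope: [kevazena] → [kvazna]
  result: [kvazna]
Order 2 then 1:
  2 Syncope: [kebazena] → [kbazna]
  1 Stop Lenition: no change — [kbazna]
  result: [kbazna]

2 then 1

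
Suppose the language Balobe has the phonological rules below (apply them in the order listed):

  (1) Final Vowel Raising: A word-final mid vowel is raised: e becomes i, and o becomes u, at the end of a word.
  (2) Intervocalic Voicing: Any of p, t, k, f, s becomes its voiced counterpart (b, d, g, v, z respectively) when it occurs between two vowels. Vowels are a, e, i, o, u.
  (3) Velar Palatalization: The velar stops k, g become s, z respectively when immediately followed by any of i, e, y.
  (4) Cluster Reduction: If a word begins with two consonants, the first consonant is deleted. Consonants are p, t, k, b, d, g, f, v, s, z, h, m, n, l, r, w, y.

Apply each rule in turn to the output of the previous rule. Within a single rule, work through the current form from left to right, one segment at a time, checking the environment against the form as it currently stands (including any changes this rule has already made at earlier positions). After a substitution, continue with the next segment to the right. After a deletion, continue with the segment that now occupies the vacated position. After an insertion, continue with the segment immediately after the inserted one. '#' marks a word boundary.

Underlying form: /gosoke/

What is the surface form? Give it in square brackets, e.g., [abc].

(1) Final Vowel Raising: [gosoke] → [gosoki]
(2) Intervocalic Voicing: [gosoki] → [gozogi]
(3) Velar Palatalization: [gozogi] → [gozozi]
(4) Cluster Reduction: no change — [gozozi]

[gozozi]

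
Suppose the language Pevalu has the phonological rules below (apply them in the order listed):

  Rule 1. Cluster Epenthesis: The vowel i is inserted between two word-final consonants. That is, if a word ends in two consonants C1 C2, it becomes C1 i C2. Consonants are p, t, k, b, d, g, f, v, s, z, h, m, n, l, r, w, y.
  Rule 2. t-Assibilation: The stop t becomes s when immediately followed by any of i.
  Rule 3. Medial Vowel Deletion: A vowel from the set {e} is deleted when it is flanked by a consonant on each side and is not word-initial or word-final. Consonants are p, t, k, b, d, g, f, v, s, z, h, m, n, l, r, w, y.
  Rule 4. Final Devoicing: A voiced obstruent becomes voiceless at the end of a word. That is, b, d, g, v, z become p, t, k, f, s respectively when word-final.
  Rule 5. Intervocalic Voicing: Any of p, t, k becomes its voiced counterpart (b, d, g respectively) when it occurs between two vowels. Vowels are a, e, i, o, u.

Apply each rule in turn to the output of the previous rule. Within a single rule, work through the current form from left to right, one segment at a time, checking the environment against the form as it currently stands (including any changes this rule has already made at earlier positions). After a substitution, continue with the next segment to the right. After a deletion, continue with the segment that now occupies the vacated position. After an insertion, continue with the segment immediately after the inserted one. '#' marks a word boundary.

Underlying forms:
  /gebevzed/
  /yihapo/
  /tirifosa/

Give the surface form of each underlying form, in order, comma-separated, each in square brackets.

/gebevzed/:
  Rule 1 Cluster Epenthesis: no change — [gebevzed]
  Rule 2 t-Assibilation: no change — [gebevzed]
  Rule 3 Medial Vowel Deletion: [gebevzed] → [gbvzd]
  Rule 4 Final Devoicing: [gbvzd] → [gbvzt]
  Rule 5 Intervocalic Voicing: no change — [gbvzt]
/yihapo/:
  Rule 1 Cluster Epenthesis: no change — [yihapo]
  Rule 2 t-Assibilation: no change — [yihapo]
  Rule 3 Medial Vowel Deletion: no change — [yihapo]
  Rule 4 Final Devoicing: no change — [yihapo]
  Rule 5 Intervocalic Voicing: [yihapo] → [yihabo]
/tirifosa/:
  Rule 1 Cluster Epenthesis: no change — [tirifosa]
  Rule 2 t-Assibilation: [tirifosa] → [sirifosa]
  Rule 3 Medial Vowel Deletion: no change — [sirifosa]
  Rule 4 Final Devoicing: no change — [sirifosa]
  Rule 5 Intervocalic Voicing: no change — [sirifosa]

[gbvzt], [yihabo], [sirifosa]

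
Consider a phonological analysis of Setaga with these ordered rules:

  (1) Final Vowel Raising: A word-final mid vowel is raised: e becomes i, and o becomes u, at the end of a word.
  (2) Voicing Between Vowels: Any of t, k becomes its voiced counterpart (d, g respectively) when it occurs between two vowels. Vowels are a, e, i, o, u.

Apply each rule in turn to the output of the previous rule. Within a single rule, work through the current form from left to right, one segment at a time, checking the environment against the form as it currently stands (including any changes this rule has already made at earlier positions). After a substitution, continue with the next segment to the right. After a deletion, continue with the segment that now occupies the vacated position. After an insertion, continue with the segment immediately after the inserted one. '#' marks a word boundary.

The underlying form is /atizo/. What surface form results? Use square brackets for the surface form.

(1) Final Vowel Raising: [atizo] → [atizu]
(2) Voicing Between Vowels: [atizu] → [adizu]

[adizu]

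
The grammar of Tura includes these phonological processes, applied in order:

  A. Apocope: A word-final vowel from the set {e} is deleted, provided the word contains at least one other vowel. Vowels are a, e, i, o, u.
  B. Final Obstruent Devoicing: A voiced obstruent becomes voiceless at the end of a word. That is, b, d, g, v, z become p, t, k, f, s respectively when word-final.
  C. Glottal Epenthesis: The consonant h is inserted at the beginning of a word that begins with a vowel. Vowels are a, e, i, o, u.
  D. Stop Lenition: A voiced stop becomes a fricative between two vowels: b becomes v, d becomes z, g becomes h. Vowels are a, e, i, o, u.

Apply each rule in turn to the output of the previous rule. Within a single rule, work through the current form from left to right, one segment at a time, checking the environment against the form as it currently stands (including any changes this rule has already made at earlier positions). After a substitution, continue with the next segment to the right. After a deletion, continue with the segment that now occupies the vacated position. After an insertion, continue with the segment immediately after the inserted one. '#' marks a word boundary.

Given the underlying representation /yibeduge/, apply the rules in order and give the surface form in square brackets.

A Apocope: [yibeduge] → [yibedug]
B Final Obstruent Devoicing: [yibedug] → [yibeduk]
C Glottal Epenthesis: no change — [yibeduk]
D Stop Lenition: [yibeduk] → [yivezuk]

[yivezuk]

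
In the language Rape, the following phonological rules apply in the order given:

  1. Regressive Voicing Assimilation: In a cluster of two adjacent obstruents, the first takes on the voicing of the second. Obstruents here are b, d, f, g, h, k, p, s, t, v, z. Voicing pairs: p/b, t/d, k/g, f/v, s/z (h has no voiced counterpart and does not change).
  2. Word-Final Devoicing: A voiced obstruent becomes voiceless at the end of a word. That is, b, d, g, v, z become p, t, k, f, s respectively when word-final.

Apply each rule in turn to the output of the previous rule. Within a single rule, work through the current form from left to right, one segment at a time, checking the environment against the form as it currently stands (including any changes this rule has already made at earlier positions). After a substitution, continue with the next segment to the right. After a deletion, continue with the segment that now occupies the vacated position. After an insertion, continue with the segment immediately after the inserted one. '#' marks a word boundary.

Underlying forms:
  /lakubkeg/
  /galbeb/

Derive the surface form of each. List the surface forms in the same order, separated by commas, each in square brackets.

[lakupkek], [galbep]

/lakubkeg/:
  1 Regressive Voicing Assimilation: [lakubkeg] → [lakupkeg]
  2 Word-Final Devoicing: [lakupkeg] → [lakupkek]
/galbeb/:
  1 Regressive Voicing Assimilation: no change — [galbeb]
  2 Word-Final Devoicing: [galbeb] → [galbep]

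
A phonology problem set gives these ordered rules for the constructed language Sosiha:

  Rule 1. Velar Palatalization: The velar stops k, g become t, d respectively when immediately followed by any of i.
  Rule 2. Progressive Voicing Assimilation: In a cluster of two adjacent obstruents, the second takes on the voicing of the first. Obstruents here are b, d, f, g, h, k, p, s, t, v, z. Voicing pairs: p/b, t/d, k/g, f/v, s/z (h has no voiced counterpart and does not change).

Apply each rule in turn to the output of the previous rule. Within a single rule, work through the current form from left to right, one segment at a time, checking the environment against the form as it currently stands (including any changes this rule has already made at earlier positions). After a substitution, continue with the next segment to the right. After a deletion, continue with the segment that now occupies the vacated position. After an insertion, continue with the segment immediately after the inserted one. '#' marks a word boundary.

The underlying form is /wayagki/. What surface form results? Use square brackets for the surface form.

[wayagdi]

Rule 1 Velar Palatalization: [wayagki] → [wayagti]
Rule 2 Progressive Voicing Assimilation: [wayagti] → [wayagdi]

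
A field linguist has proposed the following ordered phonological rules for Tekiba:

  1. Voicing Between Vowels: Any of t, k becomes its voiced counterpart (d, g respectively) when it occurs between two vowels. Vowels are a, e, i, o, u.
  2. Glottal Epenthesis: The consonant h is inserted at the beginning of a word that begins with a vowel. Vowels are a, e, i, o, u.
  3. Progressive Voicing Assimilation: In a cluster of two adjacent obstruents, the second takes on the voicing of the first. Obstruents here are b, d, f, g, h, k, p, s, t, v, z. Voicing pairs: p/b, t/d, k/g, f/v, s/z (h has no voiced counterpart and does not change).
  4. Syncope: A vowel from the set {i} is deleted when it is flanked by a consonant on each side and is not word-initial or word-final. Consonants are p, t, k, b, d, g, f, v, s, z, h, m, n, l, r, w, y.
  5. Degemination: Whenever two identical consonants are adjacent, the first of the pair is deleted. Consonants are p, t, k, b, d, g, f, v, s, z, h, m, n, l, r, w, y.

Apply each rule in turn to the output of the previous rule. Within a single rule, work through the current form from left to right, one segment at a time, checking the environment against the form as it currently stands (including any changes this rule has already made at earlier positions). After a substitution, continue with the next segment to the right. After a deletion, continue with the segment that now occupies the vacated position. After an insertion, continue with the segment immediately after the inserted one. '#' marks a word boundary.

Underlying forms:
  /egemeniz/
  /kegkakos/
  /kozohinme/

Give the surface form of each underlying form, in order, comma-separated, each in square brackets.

[hegemenz], [kegagos], [kozohnme]

/egemeniz/:
  1 Voicing Between Vowels: no change — [egemeniz]
  2 Glottal Epenthesis: [egemeniz] → [hegemeniz]
  3 Progressive Voicing Assimilation: no change — [hegemeniz]
  4 Syncope: [hegemeniz] → [hegemenz]
  5 Degemination: no change — [hegemenz]
/kegkakos/:
  1 Voicing Between Vowels: [kegkakos] → [kegkagos]
  2 Glottal Epenthesis: no change — [kegkagos]
  3 Progressive Voicing Assimilation: [kegkagos] → [keggagos]
  4 Syncope: no change — [keggagos]
  5 Degemination: [keggagos] → [kegagos]
/kozohinme/:
  1 Voicing Between Vowels: no change — [kozohinme]
  2 Glottal Epenthesis: no change — [kozohinme]
  3 Progressive Voicing Assimilation: no change — [kozohinme]
  4 Syncope: [kozohinme] → [kozohnme]
  5 Degemination: no change — [kozohnme]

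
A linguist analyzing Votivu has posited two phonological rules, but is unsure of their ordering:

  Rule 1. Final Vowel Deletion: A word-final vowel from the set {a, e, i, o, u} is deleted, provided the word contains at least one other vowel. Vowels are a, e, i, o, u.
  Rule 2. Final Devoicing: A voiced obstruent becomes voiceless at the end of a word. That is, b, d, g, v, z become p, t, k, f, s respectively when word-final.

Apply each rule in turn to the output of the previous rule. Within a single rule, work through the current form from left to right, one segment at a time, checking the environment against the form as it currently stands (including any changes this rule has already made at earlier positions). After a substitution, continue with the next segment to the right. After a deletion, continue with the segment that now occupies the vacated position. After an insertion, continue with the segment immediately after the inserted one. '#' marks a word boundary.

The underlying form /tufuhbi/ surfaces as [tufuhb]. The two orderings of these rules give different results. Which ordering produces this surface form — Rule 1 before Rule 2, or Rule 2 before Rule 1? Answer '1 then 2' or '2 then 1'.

2 then 1

Order 1 then 2:
  1 Final Vowel Deletion: [tufuhbi] → [tufuhb]
  2 Final Devoicing: [tufuhb] → [tufuhp]
  result: [tufuhp]
Order 2 then 1:
  2 Final Devoicing: no change — [tufuhbi]
  1 Final Vowel Deletion: [tufuhbi] → [tufuhb]
  result: [tufuhb]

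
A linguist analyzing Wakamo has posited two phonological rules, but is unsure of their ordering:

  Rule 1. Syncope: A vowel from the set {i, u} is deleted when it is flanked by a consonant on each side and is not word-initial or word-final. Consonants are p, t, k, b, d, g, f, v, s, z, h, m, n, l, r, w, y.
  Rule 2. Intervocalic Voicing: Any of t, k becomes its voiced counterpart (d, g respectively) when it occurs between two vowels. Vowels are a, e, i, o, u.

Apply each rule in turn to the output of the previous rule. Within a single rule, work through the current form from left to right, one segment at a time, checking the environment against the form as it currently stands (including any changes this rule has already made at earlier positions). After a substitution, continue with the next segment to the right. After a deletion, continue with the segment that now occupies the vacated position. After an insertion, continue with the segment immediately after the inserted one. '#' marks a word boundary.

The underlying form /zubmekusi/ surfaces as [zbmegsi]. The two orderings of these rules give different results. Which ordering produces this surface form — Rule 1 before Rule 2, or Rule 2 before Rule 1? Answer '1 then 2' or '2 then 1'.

2 then 1

Order 1 then 2:
  1 Syncope: [zubmekusi] → [zbmeksi]
  2 Intervocalic Voicing: no change — [zbmeksi]
  result: [zbmeksi]
Order 2 then 1:
  2 Intervocalic Voicing: [zubmekusi] → [zubmegusi]
  1 Syncope: [zubmegusi] → [zbmegsi]
  result: [zbmegsi]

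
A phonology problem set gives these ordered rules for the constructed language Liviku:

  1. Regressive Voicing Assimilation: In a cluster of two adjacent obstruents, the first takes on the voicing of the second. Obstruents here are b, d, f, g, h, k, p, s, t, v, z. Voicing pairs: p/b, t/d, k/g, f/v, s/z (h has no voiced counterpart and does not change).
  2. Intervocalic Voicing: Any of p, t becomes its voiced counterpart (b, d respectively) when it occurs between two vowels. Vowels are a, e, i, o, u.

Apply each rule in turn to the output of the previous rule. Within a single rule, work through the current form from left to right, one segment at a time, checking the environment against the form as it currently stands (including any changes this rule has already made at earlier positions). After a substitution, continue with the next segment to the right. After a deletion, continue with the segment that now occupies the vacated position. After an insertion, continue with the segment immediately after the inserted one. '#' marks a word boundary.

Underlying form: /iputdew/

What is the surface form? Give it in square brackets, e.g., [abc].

1 Regressive Voicing Assimilation: [iputdew] → [ipuddew]
2 Intervocalic Voicing: [ipuddew] → [ibuddew]

[ibuddew]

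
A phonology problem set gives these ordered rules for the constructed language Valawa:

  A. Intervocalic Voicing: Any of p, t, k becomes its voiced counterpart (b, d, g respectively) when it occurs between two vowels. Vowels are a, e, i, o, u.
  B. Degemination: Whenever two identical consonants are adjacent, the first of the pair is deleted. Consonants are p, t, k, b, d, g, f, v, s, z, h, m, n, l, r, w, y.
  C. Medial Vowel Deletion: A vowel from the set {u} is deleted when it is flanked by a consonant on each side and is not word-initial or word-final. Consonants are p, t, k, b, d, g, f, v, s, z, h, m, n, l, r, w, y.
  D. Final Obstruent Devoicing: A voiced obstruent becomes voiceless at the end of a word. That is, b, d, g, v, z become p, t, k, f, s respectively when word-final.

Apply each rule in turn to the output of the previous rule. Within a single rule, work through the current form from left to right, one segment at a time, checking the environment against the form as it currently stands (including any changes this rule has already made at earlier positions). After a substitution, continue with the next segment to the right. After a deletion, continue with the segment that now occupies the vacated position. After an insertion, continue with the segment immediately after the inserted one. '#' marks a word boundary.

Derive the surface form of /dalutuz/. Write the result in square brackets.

[dalds]

A Intervocalic Voicing: [dalutuz] → [daluduz]
B Degemination: no change — [daluduz]
C Medial Vowel Deletion: [daluduz] → [daldz]
D Final Obstruent Devoicing: [daldz] → [dalds]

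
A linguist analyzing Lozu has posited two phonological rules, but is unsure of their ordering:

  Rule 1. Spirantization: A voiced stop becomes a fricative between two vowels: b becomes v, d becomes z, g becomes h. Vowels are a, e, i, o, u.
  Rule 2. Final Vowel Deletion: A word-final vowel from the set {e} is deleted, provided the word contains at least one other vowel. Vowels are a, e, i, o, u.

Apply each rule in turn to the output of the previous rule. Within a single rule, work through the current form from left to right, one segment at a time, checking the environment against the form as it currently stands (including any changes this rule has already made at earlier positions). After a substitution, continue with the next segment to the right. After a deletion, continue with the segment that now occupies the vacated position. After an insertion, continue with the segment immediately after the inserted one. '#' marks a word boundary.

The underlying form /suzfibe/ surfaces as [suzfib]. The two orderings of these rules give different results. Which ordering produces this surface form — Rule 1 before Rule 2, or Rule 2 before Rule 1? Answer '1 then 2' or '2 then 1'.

Order 1 then 2:
  1 Spirantization: [suzfibe] → [suzfive]
  2 Final Vowel Deletion: [suzfive] → [suzfiv]
  result: [suzfiv]
Order 2 then 1:
  2 Final Vowel Deletion: [suzfibe] → [suzfib]
  1 Spirantization: no change — [suzfib]
  result: [suzfib]

2 then 1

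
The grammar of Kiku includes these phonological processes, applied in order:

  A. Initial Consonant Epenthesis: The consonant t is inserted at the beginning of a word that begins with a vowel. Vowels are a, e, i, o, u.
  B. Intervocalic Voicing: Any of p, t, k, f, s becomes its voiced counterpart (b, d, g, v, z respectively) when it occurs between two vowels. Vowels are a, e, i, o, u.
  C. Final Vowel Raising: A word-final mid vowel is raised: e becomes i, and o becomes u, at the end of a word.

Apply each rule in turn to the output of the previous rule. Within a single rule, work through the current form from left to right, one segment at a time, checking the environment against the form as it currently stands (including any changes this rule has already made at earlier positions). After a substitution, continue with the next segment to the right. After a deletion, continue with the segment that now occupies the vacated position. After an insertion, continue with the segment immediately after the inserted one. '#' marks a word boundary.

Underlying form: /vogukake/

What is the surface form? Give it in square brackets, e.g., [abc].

A Initial Consonant Epenthesis: no change — [vogukake]
B Intervocalic Voicing: [vogukake] → [vogugage]
C Final Vowel Raising: [vogugage] → [vogugagi]

[vogugagi]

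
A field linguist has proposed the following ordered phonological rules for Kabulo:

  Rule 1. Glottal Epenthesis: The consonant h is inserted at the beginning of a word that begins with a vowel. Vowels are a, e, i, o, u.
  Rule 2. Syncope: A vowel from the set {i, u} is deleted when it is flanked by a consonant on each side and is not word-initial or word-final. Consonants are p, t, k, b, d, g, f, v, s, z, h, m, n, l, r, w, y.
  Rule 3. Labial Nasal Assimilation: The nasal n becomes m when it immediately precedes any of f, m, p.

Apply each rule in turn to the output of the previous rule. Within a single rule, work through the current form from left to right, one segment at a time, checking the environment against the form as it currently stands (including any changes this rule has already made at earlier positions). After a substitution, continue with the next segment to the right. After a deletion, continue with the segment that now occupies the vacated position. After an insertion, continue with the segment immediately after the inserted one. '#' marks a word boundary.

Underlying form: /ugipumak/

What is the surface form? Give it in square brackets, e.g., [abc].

Rule 1 Glottal Epenthesis: [ugipumak] → [hugipumak]
Rule 2 Syncope: [hugipumak] → [hgpmak]
Rule 3 Labial Nasal Assimilation: no change — [hgpmak]

[hgpmak]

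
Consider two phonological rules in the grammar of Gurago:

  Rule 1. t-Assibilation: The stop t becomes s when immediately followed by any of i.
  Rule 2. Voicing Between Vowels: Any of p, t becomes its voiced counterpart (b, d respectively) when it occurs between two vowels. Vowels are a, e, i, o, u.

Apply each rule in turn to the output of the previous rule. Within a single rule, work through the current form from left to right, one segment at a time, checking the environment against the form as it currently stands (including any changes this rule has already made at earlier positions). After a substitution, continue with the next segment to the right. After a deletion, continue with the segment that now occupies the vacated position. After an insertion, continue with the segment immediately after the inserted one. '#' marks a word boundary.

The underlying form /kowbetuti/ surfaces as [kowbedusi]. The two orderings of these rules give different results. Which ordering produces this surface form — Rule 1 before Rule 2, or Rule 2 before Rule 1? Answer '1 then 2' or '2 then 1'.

1 then 2

Order 1 then 2:
  1 t-Assibilation: [kowbetuti] → [kowbetusi]
  2 Voicing Between Vowels: [kowbetusi] → [kowbedusi]
  result: [kowbedusi]
Order 2 then 1:
  2 Voicing Between Vowels: [kowbetuti] → [kowbedudi]
  1 t-Assibilation: no change — [kowbedudi]
  result: [kowbedudi]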